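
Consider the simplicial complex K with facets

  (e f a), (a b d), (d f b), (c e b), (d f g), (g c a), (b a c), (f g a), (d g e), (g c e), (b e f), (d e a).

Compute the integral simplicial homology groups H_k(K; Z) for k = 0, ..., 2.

H_0 ≅ Z,  H_1 ≅ Z/2,  H_2 = 0.

K has 7 vertices, 18 edges, 12 triangles.
rank ∂_0 = 0, rank ∂_1 = 6 ⇒ b_0 = 7 − 0 − 6 = 1; all invariant factors of ∂_1 are 1 so no torsion. So H_0 = Z.
rank ∂_1 = 6, rank ∂_2 = 12 ⇒ b_1 = 18 − 6 − 12 = 0; ∂_2 has invariant factor(s) [2] giving torsion. So H_1 = Z/2.
rank ∂_2 = 12, rank ∂_3 = 0 ⇒ b_2 = 12 − 12 − 0 = 0. So H_2 = 0.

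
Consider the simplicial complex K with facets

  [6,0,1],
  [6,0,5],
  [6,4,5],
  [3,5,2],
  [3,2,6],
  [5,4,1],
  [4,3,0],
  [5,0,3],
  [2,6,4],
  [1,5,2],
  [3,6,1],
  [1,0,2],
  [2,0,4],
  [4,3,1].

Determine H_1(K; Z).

We work with the vertex ordering 0 < 1 < 2 < 3 < 4 < 5 < 6. The simplices of K, each written with vertices in increasing order, are:

  0-simplices (7): [0], [1], [2], [3], [4], [5], [6]
  1-simplices (21): [0,1], [0,2], [0,3], [0,4], [0,5], [0,6], [1,2], [1,3], [1,4], [1,5], [1,6], [2,3], [2,4], [2,5], [2,6], [3,4], [3,5], [3,6], [4,5], [4,6], [5,6]
  2-simplices (14): [0,1,2], [0,1,6], [0,2,4], [0,3,4], [0,3,5], [0,5,6], [1,2,5], [1,3,4], [1,3,6], [1,4,5], [2,3,5], [2,3,6], [2,4,6], [4,5,6]

Hence C_0 ≅ Z^7, C_1 ≅ Z^21, C_2 ≅ Z^14.

The boundary map ∂_1: C_1 → C_0 is given by ∂[p,q] = [q] − [p].
As a 7×21 matrix over Z this has rank 6, with invariant factors (1,1,1,1,1,1).

∂_2: C_2 → C_1 acts by ∂[p,q,r] = [q,r] − [p,r] + [p,q]. For instance
  ∂[0,1,6] = [1,6] − [0,6] + [0,1],
  ∂[0,1,2] = [1,2] − [0,2] + [0,1].
As a 21×14 matrix over Z this has rank 13, with invariant factors (1,1,1,1,1,1,1,1,1,1,1,1,1).

Computing H_k = (kernel of ∂_k) / (image of ∂_{k+1}):

  H_1: rank ker ∂_1 − rank ∂_2 = (21 − 6) − 13 = 2, and the invariant factors of ∂_2 are all 1, so H_1 ≅ Z^2.

H_1 = Z^2.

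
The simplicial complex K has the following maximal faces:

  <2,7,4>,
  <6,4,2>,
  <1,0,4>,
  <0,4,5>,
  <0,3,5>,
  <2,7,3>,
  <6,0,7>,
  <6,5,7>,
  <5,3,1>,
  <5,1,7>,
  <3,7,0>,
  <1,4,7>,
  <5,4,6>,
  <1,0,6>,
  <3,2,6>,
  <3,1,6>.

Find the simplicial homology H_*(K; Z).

Fix the vertex order 0 < 1 < 2 < 3 < 4 < 5 < 6 < 7 and write every simplex with vertices in increasing order. Then dim K = 2 and the simplices of K are:

  0-simplices (8): [0], [1], [2], [3], [4], [5], [6], [7]
  1-simplices (24): (24 of them)
  2-simplices (16): [0,1,4], [0,1,6], [0,3,5], [0,3,7], [0,4,5], [0,6,7], [1,3,5], [1,3,6], [1,4,7], [1,5,7], [2,3,6], [2,3,7], [2,4,6], [2,4,7], [4,5,6], [5,6,7]

Hence C_0 ≅ Z^8, C_1 ≅ Z^24, C_2 ≅ Z^16.

Boundary ∂_1: C_1 → C_0 is given by ∂[p,q] = [q] − [p].
This gives a 8×24 integer matrix of rank 7; reducing to Smith normal form yields diagonal entries (1,1,1,1,1,1,1).

The boundary map ∂_2: C_2 → C_1 sends each 2-simplex [p,q,r] to [q,r] − [p,r] + [p,q]. For instance
  ∂[2,3,6] = [3,6] − [2,6] + [2,3],
  ∂[0,6,7] = [6,7] − [0,7] + [0,6].
As a 24×16 matrix over Z this has rank 15, with invariant factors (1,1,1,1,1,1,1,1,1,1,1,1,1,1,1).

Computing H_k = (kernel of ∂_k) / (image of ∂_{k+1}):

  H_0: rank C_0 − rank ∂_1 = 8 − 7 = 1, and the invariant factors of ∂_1 are all 1, so H_0 ≅ Z.
  H_1: rank ker ∂_1 − rank ∂_2 = (24 − 7) − 15 = 2, and the invariant factors of ∂_2 are all 1, so H_1 ≅ Z^2.
  H_2: rank ker ∂_2 − rank ∂_3 = (16 − 15) − 0 = 1, and there is no ∂_3, so H_2 ≅ Z.

As a check, the Euler characteristic is 8 − 24 + 16 = 0, which agrees with 1 − 2 + 1 = 0.
(K is a triangulation of the torus T^2.)

H_0 ≅ Z,  H_1 ≅ Z^2,  H_2 ≅ Z.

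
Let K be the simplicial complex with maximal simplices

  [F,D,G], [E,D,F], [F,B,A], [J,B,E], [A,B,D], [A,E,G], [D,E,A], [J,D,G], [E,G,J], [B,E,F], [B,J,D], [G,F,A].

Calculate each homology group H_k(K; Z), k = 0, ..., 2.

H_0 = Z,  H_1 = Z/2Z,  H_2 = 0.

Fix the vertex order A < B < D < E < F < G < J and write every simplex with vertices in increasing order. Then dim K = 2 and the simplices of K are:

  0-simplices (7): A, B, D, E, F, G, J
  1-simplices (18): AB, AD, AE, AF, AG, BD, BE, BF, BJ, DE, DF, DG, DJ, EF, EG, EJ, FG, GJ
  2-simplices (12): ABD, ABF, ADE, AEG, AFG, BDJ, BEF, BEJ, DEF, DFG, DGJ, EGJ

Hence C_0 ≅ Z^7, C_1 ≅ Z^18, C_2 ≅ Z^12.

Boundary ∂_1: C_1 → C_0 sends each edge [p,q] (with p < q) to q − p.
The 7×18 boundary matrix has rank 6 and Smith normal form diag(1,1,1,1,1,1).

Boundary ∂_2: C_2 → C_1 maps a triangle to the signed sum of its edges. For instance
  ∂DGJ = GJ − DJ + DG,
  ∂AEG = EG − AG + AE.
This gives a 18×12 integer matrix of rank 12; reducing to Smith normal form yields diagonal entries (1,1,1,1,1,1,1,1,1,1,1,2).

Reading off H_k = ker ∂_k / im ∂_{k+1}:

  H_0: rank C_0 − rank ∂_1 = 7 − 6 = 1, and the invariant factors of ∂_1 are all 1, so H_0 ≅ Z.
  H_1: rank ker ∂_1 − rank ∂_2 = (18 − 6) − 12 = 0, and ∂_2 has invariant factor 2 > 1, so H_1 ≅ Z/2Z.
  H_2: rank ker ∂_2 − rank ∂_3 = (12 − 12) − 0 = 0, and there is no ∂_3, so H_2 ≅ 0.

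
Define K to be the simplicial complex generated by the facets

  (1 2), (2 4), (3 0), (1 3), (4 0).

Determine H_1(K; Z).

Fix the vertex order 0 < 1 < 2 < 3 < 4 and write every simplex with vertices in increasing order. Then dim K = 1 and the simplices of K are:

  0-simplices (5): [0], [1], [2], [3], [4]
  1-simplices (5): [0,3], [0,4], [1,2], [1,3], [2,4]

so the chain groups are C_0 ≅ Z^5, C_1 ≅ Z^5.

The boundary map ∂_1: C_1 → C_0 sends each edge [p,q] (with p < q) to q − p. For instance
  ∂[0,4] = [4] − [0].
This gives a 5×5 integer matrix of rank 4; reducing to Smith normal form yields diagonal entries (1,1,1,1).

Now H_k = ker ∂_k / im ∂_{k+1}, so:

  H_1: rank ker ∂_1 − rank ∂_2 = (5 − 4) − 0 = 1, and there is no ∂_2, so H_1 = Z.

H_1 = Z.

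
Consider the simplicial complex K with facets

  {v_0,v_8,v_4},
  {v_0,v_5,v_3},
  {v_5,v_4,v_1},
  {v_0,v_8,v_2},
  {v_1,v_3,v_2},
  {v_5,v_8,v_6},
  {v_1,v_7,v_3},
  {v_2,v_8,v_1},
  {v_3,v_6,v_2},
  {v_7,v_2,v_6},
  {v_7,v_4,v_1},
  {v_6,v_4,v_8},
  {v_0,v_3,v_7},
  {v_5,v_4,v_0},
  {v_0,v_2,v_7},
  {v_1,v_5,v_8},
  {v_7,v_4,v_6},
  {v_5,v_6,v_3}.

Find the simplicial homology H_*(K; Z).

Fix the vertex order v_0 < v_1 < v_2 < v_3 < v_4 < v_5 < v_6 < v_7 < v_8 and write every simplex with vertices in increasing order. Then dim K = 2 and the simplices of K are:

  0-simplices (9): [v_0], [v_1], [v_2], [v_3], [v_4], [v_5], [v_6], [v_7], [v_8]
  1-simplices (27): (27 of them)
  2-simplices (18): (18 of them)

Hence C_0 ≅ Z^9, C_1 ≅ Z^27, C_2 ≅ Z^18.

The boundary map ∂_1: C_1 → C_0 sends each edge [p,q] (with p < q) to q − p. For instance
  ∂[v_5,v_6] = [v_6] − [v_5].
As a 9×27 matrix over Z this has rank 8, with invariant factors (1,1,1,1,1,1,1,1).

The boundary map ∂_2: C_2 → C_1 maps a triangle to the signed sum of its edges. For instance
  ∂[v_0,v_4,v_5] = [v_4,v_5] − [v_0,v_5] + [v_0,v_4],
  ∂[v_1,v_2,v_8] = [v_2,v_8] − [v_1,v_8] + [v_1,v_2].
As a 27×18 matrix over Z this has rank 18, with invariant factors (1,1,1,1,1,1,1,1,1,1,1,1,1,1,1,1,1,2).

Now H_k = ker ∂_k / im ∂_{k+1}, so:

  H_0: rank C_0 − rank ∂_1 = 9 − 8 = 1, and the invariant factors of ∂_1 are all 1, so H_0 ≅ Z.
  H_1: rank ker ∂_1 − rank ∂_2 = (27 − 8) − 18 = 1, and ∂_2 has invariant factor 2 > 1, so H_1 ≅ Z ⊕ Z/2.
  H_2: rank ker ∂_2 − rank ∂_3 = (18 − 18) − 0 = 0, and there is no ∂_3, so H_2 ≅ 0.

As a check, the Euler characteristic is 9 − 27 + 18 = 0, which agrees with 1 − 1 + 0 = 0.
(K is a triangulation of the Klein bottle.)

H_0 ≅ Z,  H_1 ≅ Z ⊕ Z/2,  H_2 = 0.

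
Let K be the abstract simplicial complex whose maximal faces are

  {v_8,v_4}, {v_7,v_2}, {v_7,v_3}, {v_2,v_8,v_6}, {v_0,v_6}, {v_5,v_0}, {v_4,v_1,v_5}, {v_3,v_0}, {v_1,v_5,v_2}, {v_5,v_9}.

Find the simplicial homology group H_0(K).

H_0 = Z.

Fix the vertex order v_0 < v_1 < v_2 < v_3 < v_4 < v_5 < v_6 < v_7 < v_8 < v_9 and write every simplex with vertices in increasing order. Then dim K = 2 and the simplices of K are:

  0-simplices (10): [v_0], [v_1], [v_2], [v_3], [v_4], [v_5], [v_6], [v_7], [v_8], [v_9]
  1-simplices (15): (15 of them)
  2-simplices (3): [v_1,v_2,v_5], [v_1,v_4,v_5], [v_2,v_6,v_8]

so the chain groups are C_0 ≅ Z^10, C_1 ≅ Z^15, C_2 ≅ Z^3.

∂_1: C_1 → C_0 maps an edge to its endpoints' difference, ∂[p,q] = q − p.
The 10×15 boundary matrix has rank 9 and Smith normal form diag(1,1,1,1,1,1,1,1,1).

∂_2: C_2 → C_1 sends each 2-simplex [p,q,r] to [q,r] − [p,r] + [p,q]. For instance
  ∂[v_1,v_2,v_5] = [v_2,v_5] − [v_1,v_5] + [v_1,v_2],
  ∂[v_2,v_6,v_8] = [v_6,v_8] − [v_2,v_8] + [v_2,v_6].
This gives a 15×3 integer matrix of rank 3; reducing to Smith normal form yields diagonal entries (1,1,1).

Reading off H_k = ker ∂_k / im ∂_{k+1}:

  H_0: rank C_0 − rank ∂_1 = 10 − 9 = 1, and the invariant factors of ∂_1 are all 1, so H_0 = Z.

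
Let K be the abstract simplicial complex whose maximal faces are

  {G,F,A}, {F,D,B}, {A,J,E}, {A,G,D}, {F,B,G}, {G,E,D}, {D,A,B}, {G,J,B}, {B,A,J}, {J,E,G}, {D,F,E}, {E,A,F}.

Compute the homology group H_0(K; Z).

H_0 = Z.

We work with the vertex ordering A < B < D < E < F < G < J. The simplices of K, each written with vertices in increasing order, are:

  0-simplices (7): A, B, D, E, F, G, J
  1-simplices (18): AB, AD, AE, AF, AG, AJ, BD, BF, BG, BJ, DE, DF, DG, EF, EG, EJ, FG, GJ
  2-simplices (12): ABD, ABJ, ADG, AEF, AEJ, AFG, BDF, BFG, BGJ, DEF, DEG, EGJ

so the chain groups are C_0 ≅ Z^7, C_1 ≅ Z^18, C_2 ≅ Z^12.

∂_1: C_1 → C_0 is given by ∂[p,q] = [q] − [p].
The resulting 7×18 matrix has rank 6, and its Smith normal form has invariant factors (1,1,1,1,1,1).

The boundary map ∂_2: C_2 → C_1 sends each 2-simplex [p,q,r] to [q,r] − [p,r] + [p,q]. For instance
  ∂BGJ = GJ − BJ + BG,
  ∂DEF = EF − DF + DE.
The 18×12 boundary matrix has rank 12 and Smith normal form diag(1,1,1,1,1,1,1,1,1,1,1,2).

Reading off H_k = ker ∂_k / im ∂_{k+1}:

  H_0: rank C_0 − rank ∂_1 = 7 − 6 = 1, and the invariant factors of ∂_1 are all 1, so H_0 ≅ Z.

(K is a triangulation of the real projective plane RP^2.)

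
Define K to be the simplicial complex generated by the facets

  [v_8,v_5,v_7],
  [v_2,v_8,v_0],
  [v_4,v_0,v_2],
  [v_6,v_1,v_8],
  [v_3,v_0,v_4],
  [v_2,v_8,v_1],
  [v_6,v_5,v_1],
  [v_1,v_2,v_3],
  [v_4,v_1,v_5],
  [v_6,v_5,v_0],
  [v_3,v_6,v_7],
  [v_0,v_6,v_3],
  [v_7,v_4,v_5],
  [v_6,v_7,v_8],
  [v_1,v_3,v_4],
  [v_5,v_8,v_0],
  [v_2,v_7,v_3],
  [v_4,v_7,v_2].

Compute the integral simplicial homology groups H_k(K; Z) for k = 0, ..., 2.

H_0 ≅ Z,  H_1 ≅ Z ⊕ Z_2,  H_2 = 0.

Take the total order v_0 < v_1 < v_2 < v_3 < v_4 < v_5 < v_6 < v_7 < v_8 on the vertex set. Then K (dimension 2) consists of the simplices:

  0-simplices (9): [v_0], [v_1], [v_2], [v_3], [v_4], [v_5], [v_6], [v_7], [v_8]
  1-simplices (27): (27 of them)
  2-simplices (18): (18 of them)

so the chain groups are C_0 ≅ Z^9, C_1 ≅ Z^27, C_2 ≅ Z^18.

Boundary ∂_1: C_1 → C_0 is given by ∂[p,q] = [q] − [p].
The resulting 9×27 matrix has rank 8, and its Smith normal form has invariant factors (1,1,1,1,1,1,1,1).

∂_2: C_2 → C_1 maps a triangle to the signed sum of its edges. For instance
  ∂[v_0,v_3,v_4] = [v_3,v_4] − [v_0,v_4] + [v_0,v_3],
  ∂[v_1,v_6,v_8] = [v_6,v_8] − [v_1,v_8] + [v_1,v_6].
The resulting 27×18 matrix has rank 18, and its Smith normal form has invariant factors (1,1,1,1,1,1,1,1,1,1,1,1,1,1,1,1,1,2).

Reading off H_k = ker ∂_k / im ∂_{k+1}:

  H_0: rank C_0 − rank ∂_1 = 9 − 8 = 1, and the invariant factors of ∂_1 are all 1, so H_0 ≅ Z.
  H_1: rank ker ∂_1 − rank ∂_2 = (27 − 8) − 18 = 1, and ∂_2 has invariant factor 2 > 1, so H_1 ≅ Z ⊕ Z_2.
  H_2: rank ker ∂_2 − rank ∂_3 = (18 − 18) − 0 = 0, and there is no ∂_3, so H_2 ≅ 0.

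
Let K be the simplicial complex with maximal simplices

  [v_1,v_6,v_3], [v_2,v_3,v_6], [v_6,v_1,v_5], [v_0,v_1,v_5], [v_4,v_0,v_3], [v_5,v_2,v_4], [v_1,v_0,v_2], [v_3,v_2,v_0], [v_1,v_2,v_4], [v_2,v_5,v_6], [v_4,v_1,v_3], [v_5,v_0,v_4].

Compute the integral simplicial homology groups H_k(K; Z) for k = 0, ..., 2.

We work with the vertex ordering v_0 < v_1 < v_2 < v_3 < v_4 < v_5 < v_6. The simplices of K, each written with vertices in increasing order, are:

  0-simplices (7): [v_0], [v_1], [v_2], [v_3], [v_4], [v_5], [v_6]
  1-simplices (18): (18 of them)
  2-simplices (12): (12 of them)

giving chain groups C_0 ≅ Z^7, C_1 ≅ Z^18, C_2 ≅ Z^12.

∂_1: C_1 → C_0 is given by ∂[p,q] = [q] − [p].
As a 7×18 matrix over Z this has rank 6, with invariant factors (1,1,1,1,1,1).

Boundary ∂_2: C_2 → C_1 maps a triangle to the signed sum of its edges. For instance
  ∂[v_1,v_5,v_6] = [v_5,v_6] − [v_1,v_6] + [v_1,v_5],
  ∂[v_1,v_3,v_4] = [v_3,v_4] − [v_1,v_4] + [v_1,v_3].
As a 18×12 matrix over Z this has rank 12, with invariant factors (1,1,1,1,1,1,1,1,1,1,1,2).

From H_k ≅ ker(∂_k) / im(∂_{k+1}) we obtain:

  H_0: rank C_0 − rank ∂_1 = 7 − 6 = 1, and the invariant factors of ∂_1 are all 1, so H_0 ≅ Z.
  H_1: rank ker ∂_1 − rank ∂_2 = (18 − 6) − 12 = 0, and ∂_2 has invariant factor 2 > 1, so H_1 ≅ Z/2Z.
  H_2: rank ker ∂_2 − rank ∂_3 = (12 − 12) − 0 = 0, and there is no ∂_3, so H_2 ≅ 0.

(K is a triangulation of the real projective plane RP^2.)

H_0 ≅ Z,  H_1 ≅ Z/2Z,  H_2 = 0.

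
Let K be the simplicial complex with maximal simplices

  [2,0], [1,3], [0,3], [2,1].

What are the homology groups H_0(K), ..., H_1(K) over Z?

Fix the vertex order 0 < 1 < 2 < 3 and write every simplex with vertices in increasing order. Then dim K = 1 and the simplices of K are:

  0-simplices (4): [0], [1], [2], [3]
  1-simplices (4): [0,2], [0,3], [1,2], [1,3]

giving chain groups C_0 ≅ Z^4, C_1 ≅ Z^4.

∂_1: C_1 → C_0 maps an edge to its endpoints' difference, ∂[p,q] = q − p. For instance
  ∂[1,2] = [2] − [1].
As a 4×4 matrix over Z this has rank 3, with invariant factors (1,1,1).

From H_k ≅ ker(∂_k) / im(∂_{k+1}) we obtain:

  H_0: rank C_0 − rank ∂_1 = 4 − 3 = 1, and the invariant factors of ∂_1 are all 1, so H_0 = Z.
  H_1: rank ker ∂_1 − rank ∂_2 = (4 − 3) − 0 = 1, and there is no ∂_2, so H_1 = Z.

H_0 = Z,  H_1 = Z.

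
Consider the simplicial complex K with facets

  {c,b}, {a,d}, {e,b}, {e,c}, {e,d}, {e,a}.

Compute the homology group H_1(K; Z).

H_1 = Z^2.

Fix the vertex order a < b < c < d < e and write every simplex with vertices in increasing order. Then dim K = 1 and the simplices of K are:

  0-simplices (5): a, b, c, d, e
  1-simplices (6): ad, ae, bc, be, ce, de

Hence C_0 ≅ Z^5, C_1 ≅ Z^6.

The boundary map ∂_1: C_1 → C_0 maps an edge to its endpoints' difference, ∂[p,q] = q − p.
The 5×6 boundary matrix has rank 4 and Smith normal form diag(1,1,1,1).

Now H_k = ker ∂_k / im ∂_{k+1}, so:

  H_1: rank ker ∂_1 − rank ∂_2 = (6 − 4) − 0 = 2, and there is no ∂_2, so H_1 = Z^2.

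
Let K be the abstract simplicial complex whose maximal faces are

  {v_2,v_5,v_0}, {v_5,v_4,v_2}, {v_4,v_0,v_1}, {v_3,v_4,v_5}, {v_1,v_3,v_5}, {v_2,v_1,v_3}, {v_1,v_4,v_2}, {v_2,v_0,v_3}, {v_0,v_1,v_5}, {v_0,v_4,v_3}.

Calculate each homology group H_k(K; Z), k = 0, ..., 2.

K has 6 vertices, 15 edges, 10 triangles.
rank ∂_0 = 0, rank ∂_1 = 5 ⇒ b_0 = 6 − 0 − 5 = 1; all invariant factors of ∂_1 are 1 so no torsion. So H_0 ≅ Z.
rank ∂_1 = 5, rank ∂_2 = 10 ⇒ b_1 = 15 − 5 − 10 = 0; ∂_2 has invariant factor(s) [2] giving torsion. So H_1 ≅ Z/2.
rank ∂_2 = 10, rank ∂_3 = 0 ⇒ b_2 = 10 − 10 − 0 = 0. So H_2 ≅ 0.

H_0 ≅ Z,  H_1 ≅ Z/2,  H_2 = 0.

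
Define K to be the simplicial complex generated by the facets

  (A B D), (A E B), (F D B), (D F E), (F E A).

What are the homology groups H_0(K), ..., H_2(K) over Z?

H_0 ≅ Z,  H_1 ≅ Z,  H_2 = 0.

We work with the vertex ordering A < B < D < E < F. The simplices of K, each written with vertices in increasing order, are:

  0-simplices (5): A, B, D, E, F
  1-simplices (10): AB, AD, AE, AF, BD, BE, BF, DE, DF, EF
  2-simplices (5): ABD, ABE, AEF, BDF, DEF

giving chain groups C_0 ≅ Z^5, C_1 ≅ Z^10, C_2 ≅ Z^5.

Boundary ∂_1: C_1 → C_0 maps an edge to its endpoints' difference, ∂[p,q] = q − p. For instance
  ∂DE = E − D.
The 5×10 boundary matrix has rank 4 and Smith normal form diag(1,1,1,1).

Boundary ∂_2: C_2 → C_1 acts by ∂[p,q,r] = [q,r] − [p,r] + [p,q]. For instance
  ∂BDF = DF − BF + BD,
  ∂ABE = BE − AE + AB.
The 10×5 boundary matrix has rank 5 and Smith normal form diag(1,1,1,1,1).

Reading off H_k = ker ∂_k / im ∂_{k+1}:

  H_0: rank C_0 − rank ∂_1 = 5 − 4 = 1, and the invariant factors of ∂_1 are all 1, so H_0 ≅ Z.
  H_1: rank ker ∂_1 − rank ∂_2 = (10 − 4) − 5 = 1, and the invariant factors of ∂_2 are all 1, so H_1 ≅ Z.
  H_2: rank ker ∂_2 − rank ∂_3 = (5 − 5) − 0 = 0, and there is no ∂_3, so H_2 ≅ 0.

(K is a triangulation of the Möbius band.)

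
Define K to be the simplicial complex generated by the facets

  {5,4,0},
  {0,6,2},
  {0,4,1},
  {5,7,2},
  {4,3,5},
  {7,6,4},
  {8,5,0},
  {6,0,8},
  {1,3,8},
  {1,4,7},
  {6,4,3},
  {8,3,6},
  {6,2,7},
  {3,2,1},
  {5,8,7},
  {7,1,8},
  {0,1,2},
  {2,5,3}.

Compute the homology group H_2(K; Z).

H_2 = Z.

We work with the vertex ordering 0 < 1 < 2 < 3 < 4 < 5 < 6 < 7 < 8. The simplices of K, each written with vertices in increasing order, are:

  0-simplices (9): [0], [1], [2], [3], [4], [5], [6], [7], [8]
  1-simplices (27): (27 of them)
  2-simplices (18): [0,1,2], [0,1,4], [0,2,6], [0,4,5], [0,5,8], [0,6,8], [1,2,3], [1,3,8], [1,4,7], [1,7,8], [2,3,5], [2,5,7], [2,6,7], [3,4,5], [3,4,6], [3,6,8], [4,6,7], [5,7,8]

Hence C_0 ≅ Z^9, C_1 ≅ Z^27, C_2 ≅ Z^18.

Boundary ∂_1: C_1 → C_0 sends each edge [p,q] (with p < q) to q − p.
The 9×27 boundary matrix has rank 8 and Smith normal form diag(1,1,1,1,1,1,1,1).

The boundary map ∂_2: C_2 → C_1 maps a triangle to the signed sum of its edges. For instance
  ∂[0,5,8] = [5,8] − [0,8] + [0,5],
  ∂[2,5,7] = [5,7] − [2,7] + [2,5].
The resulting 27×18 matrix has rank 17, and its Smith normal form has invariant factors (1,1,1,1,1,1,1,1,1,1,1,1,1,1,1,1,1).

Reading off H_k = ker ∂_k / im ∂_{k+1}:

  H_2: rank ker ∂_2 − rank ∂_3 = (18 − 17) − 0 = 1, and there is no ∂_3, so H_2 = Z.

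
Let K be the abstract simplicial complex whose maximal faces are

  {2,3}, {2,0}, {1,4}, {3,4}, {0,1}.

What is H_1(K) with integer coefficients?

We work with the vertex ordering 0 < 1 < 2 < 3 < 4. The simplices of K, each written with vertices in increasing order, are:

  0-simplices (5): [0], [1], [2], [3], [4]
  1-simplices (5): [0,1], [0,2], [1,4], [2,3], [3,4]

giving chain groups C_0 ≅ Z^5, C_1 ≅ Z^5.

∂_1: C_1 → C_0 sends each edge [p,q] (with p < q) to q − p. For instance
  ∂[0,1] = [1] − [0].
The resulting 5×5 matrix has rank 4, and its Smith normal form has invariant factors (1,1,1,1).

From H_k ≅ ker(∂_k) / im(∂_{k+1}) we obtain:

  H_1: rank ker ∂_1 − rank ∂_2 = (5 − 4) − 0 = 1, and there is no ∂_2, so H_1 ≅ Z.

H_1 ≅ Z.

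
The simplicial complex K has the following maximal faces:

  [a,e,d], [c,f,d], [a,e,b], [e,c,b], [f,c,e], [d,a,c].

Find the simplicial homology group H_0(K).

Take the total order a < b < c < d < e < f on the vertex set. Then K (dimension 2) consists of the simplices:

  0-simplices (6): a, b, c, d, e, f
  1-simplices (12): ab, ac, ad, ae, bc, be, cd, ce, cf, de, df, ef
  2-simplices (6): abe, acd, ade, bce, cdf, cef

so the chain groups are C_0 ≅ Z^6, C_1 ≅ Z^12, C_2 ≅ Z^6.

∂_1: C_1 → C_0 sends each edge [p,q] (with p < q) to q − p.
As a 6×12 matrix over Z this has rank 5, with invariant factors (1,1,1,1,1).

Boundary ∂_2: C_2 → C_1 sends each 2-simplex [p,q,r] to [q,r] − [p,r] + [p,q]. For instance
  ∂abe = be − ae + ab,
  ∂cdf = df − cf + cd.
As a 12×6 matrix over Z this has rank 6, with invariant factors (1,1,1,1,1,1).

Computing H_k = (kernel of ∂_k) / (image of ∂_{k+1}):

  H_0: rank C_0 − rank ∂_1 = 6 − 5 = 1, and the invariant factors of ∂_1 are all 1, so H_0 ≅ Z.

H_0 ≅ Z.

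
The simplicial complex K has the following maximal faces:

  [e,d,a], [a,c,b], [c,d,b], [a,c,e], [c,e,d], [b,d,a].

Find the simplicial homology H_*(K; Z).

H_0 = Z,  H_1 = 0,  H_2 = Z.

Take the total order a < b < c < d < e on the vertex set. Then K (dimension 2) consists of the simplices:

  0-simplices (5): a, b, c, d, e
  1-simplices (9): ab, ac, ad, ae, bc, bd, cd, ce, de
  2-simplices (6): abc, abd, ace, ade, bcd, cde

giving chain groups C_0 ≅ Z^5, C_1 ≅ Z^9, C_2 ≅ Z^6.

∂_1: C_1 → C_0 is given by ∂[p,q] = [q] − [p]. For instance
  ∂ad = d − a.
The 5×9 boundary matrix has rank 4 and Smith normal form diag(1,1,1,1).

Boundary ∂_2: C_2 → C_1 maps a triangle to the signed sum of its edges. For instance
  ∂abd = bd − ad + ab,
  ∂ace = ce − ae + ac.
The resulting 9×6 matrix has rank 5, and its Smith normal form has invariant factors (1,1,1,1,1).

Reading off H_k = ker ∂_k / im ∂_{k+1}:

  H_0: rank C_0 − rank ∂_1 = 5 − 4 = 1, and the invariant factors of ∂_1 are all 1, so H_0 ≅ Z.
  H_1: rank ker ∂_1 − rank ∂_2 = (9 − 4) − 5 = 0, and the invariant factors of ∂_2 are all 1, so H_1 ≅ 0.
  H_2: rank ker ∂_2 − rank ∂_3 = (6 − 5) − 0 = 1, and there is no ∂_3, so H_2 ≅ Z.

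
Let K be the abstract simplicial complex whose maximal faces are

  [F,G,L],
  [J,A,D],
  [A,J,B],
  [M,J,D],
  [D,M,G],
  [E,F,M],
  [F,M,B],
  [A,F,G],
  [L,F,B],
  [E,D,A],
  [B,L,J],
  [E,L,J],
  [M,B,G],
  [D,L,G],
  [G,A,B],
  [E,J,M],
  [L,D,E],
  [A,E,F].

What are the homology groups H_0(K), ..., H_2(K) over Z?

K has 9 vertices, 27 edges, 18 triangles.
rank ∂_0 = 0, rank ∂_1 = 8 ⇒ b_0 = 9 − 0 − 8 = 1; all invariant factors of ∂_1 are 1 so no torsion. So H_0 = Z.
rank ∂_1 = 8, rank ∂_2 = 18 ⇒ b_1 = 27 − 8 − 18 = 1; ∂_2 has invariant factor(s) [2] giving torsion. So H_1 = Z ⊕ Z/2Z.
rank ∂_2 = 18, rank ∂_3 = 0 ⇒ b_2 = 18 − 18 − 0 = 0. So H_2 = 0.

H_0 = Z,  H_1 = Z ⊕ Z/2Z,  H_2 = 0.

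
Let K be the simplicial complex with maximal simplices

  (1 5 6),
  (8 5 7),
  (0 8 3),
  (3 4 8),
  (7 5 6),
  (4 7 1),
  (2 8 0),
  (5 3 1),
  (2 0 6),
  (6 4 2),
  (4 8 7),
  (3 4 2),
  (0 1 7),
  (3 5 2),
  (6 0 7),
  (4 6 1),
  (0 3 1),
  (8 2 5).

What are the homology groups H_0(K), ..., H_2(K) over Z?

We work with the vertex ordering 0 < 1 < 2 < 3 < 4 < 5 < 6 < 7 < 8. The simplices of K, each written with vertices in increasing order, are:

  0-simplices (9): [0], [1], [2], [3], [4], [5], [6], [7], [8]
  1-simplices (27): (27 of them)
  2-simplices (18): [0,1,3], [0,1,7], [0,2,6], [0,2,8], [0,3,8], [0,6,7], [1,3,5], [1,4,6], [1,4,7], [1,5,6], [2,3,4], [2,3,5], [2,4,6], [2,5,8], [3,4,8], [4,7,8], [5,6,7], [5,7,8]

Hence C_0 ≅ Z^9, C_1 ≅ Z^27, C_2 ≅ Z^18.

Boundary ∂_1: C_1 → C_0 sends each edge [p,q] (with p < q) to q − p. For instance
  ∂[1,7] = [7] − [1].
This gives a 9×27 integer matrix of rank 8; reducing to Smith normal form yields diagonal entries (1,1,1,1,1,1,1,1).

Boundary ∂_2: C_2 → C_1 maps a triangle to the signed sum of its edges. For instance
  ∂[1,3,5] = [3,5] − [1,5] + [1,3],
  ∂[0,6,7] = [6,7] − [0,7] + [0,6].
The 27×18 boundary matrix has rank 18 and Smith normal form diag(1,1,1,1,1,1,1,1,1,1,1,1,1,1,1,1,1,2).

Computing H_k = (kernel of ∂_k) / (image of ∂_{k+1}):

  H_0: rank C_0 − rank ∂_1 = 9 − 8 = 1, and the invariant factors of ∂_1 are all 1, so H_0 = Z.
  H_1: rank ker ∂_1 − rank ∂_2 = (27 − 8) − 18 = 1, and ∂_2 has invariant factor 2 > 1, so H_1 = Z × Z/2.
  H_2: rank ker ∂_2 − rank ∂_3 = (18 − 18) − 0 = 0, and there is no ∂_3, so H_2 = 0.

As a check, the Euler characteristic is 9 − 27 + 18 = 0, which agrees with 1 − 1 + 0 = 0.
(K is a triangulation of the Klein bottle.)

H_0 ≅ Z,  H_1 ≅ Z × Z/2,  H_2 = 0.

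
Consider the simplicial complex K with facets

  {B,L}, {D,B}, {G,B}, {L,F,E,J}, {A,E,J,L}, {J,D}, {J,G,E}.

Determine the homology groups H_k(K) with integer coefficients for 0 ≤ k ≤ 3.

H_0 ≅ Z,  H_1 ≅ Z^2,  H_2 = 0,  H_3 = 0.

Take the total order A < B < D < E < F < G < J < L on the vertex set. Then K (dimension 3) consists of the simplices:

  0-simplices (8): A, B, D, E, F, G, J, L
  1-simplices (15): AE, AJ, AL, BD, BG, BL, DJ, EF, EG, EJ, EL, FJ, FL, GJ, JL
  2-simplices (8): AEJ, AEL, AJL, EFJ, EFL, EGJ, EJL, FJL
  3-simplices (2): AEJL, EFJL

Hence C_0 ≅ Z^8, C_1 ≅ Z^15, C_2 ≅ Z^8, C_3 ≅ Z^2.

The boundary map ∂_1: C_1 → C_0 maps an edge to its endpoints' difference, ∂[p,q] = q − p.
As a 8×15 matrix over Z this has rank 7, with invariant factors (1,1,1,1,1,1,1).

∂_2: C_2 → C_1 sends each 2-simplex [p,q,r] to [q,r] − [p,r] + [p,q]. For instance
  ∂FJL = JL − FL + FJ,
  ∂AJL = JL − AL + AJ.
The 15×8 boundary matrix has rank 6 and Smith normal form diag(1,1,1,1,1,1).

Boundary ∂_3: C_3 → C_2 sends each 3-simplex σ to the alternating sum Σ_i (−1)^i (σ with its i-th vertex removed). For instance
  ∂EFJL = FJL − EJL + EFL − EFJ,
  ∂AEJL = EJL − AJL + AEL − AEJ.
This gives a 8×2 integer matrix of rank 2; reducing to Smith normal form yields diagonal entries (1,1).

Reading off H_k = ker ∂_k / im ∂_{k+1}:

  H_0: rank C_0 − rank ∂_1 = 8 − 7 = 1, and the invariant factors of ∂_1 are all 1, so H_0 = Z.
  H_1: rank ker ∂_1 − rank ∂_2 = (15 − 7) − 6 = 2, and the invariant factors of ∂_2 are all 1, so H_1 = Z^2.
  H_2: rank ker ∂_2 − rank ∂_3 = (8 − 6) − 2 = 0, and the invariant factors of ∂_3 are all 1, so H_2 = 0.
  H_3: rank ker ∂_3 − rank ∂_4 = (2 − 2) − 0 = 0, and there is no ∂_4, so H_3 = 0.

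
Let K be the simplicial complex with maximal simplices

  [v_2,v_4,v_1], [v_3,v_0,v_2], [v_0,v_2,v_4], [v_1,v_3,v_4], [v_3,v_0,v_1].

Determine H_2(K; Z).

H_2 = 0.

Fix the vertex order v_0 < v_1 < v_2 < v_3 < v_4 and write every simplex with vertices in increasing order. Then dim K = 2 and the simplices of K are:

  0-simplices (5): [v_0], [v_1], [v_2], [v_3], [v_4]
  1-simplices (10): [v_0,v_1], [v_0,v_2], [v_0,v_3], [v_0,v_4], [v_1,v_2], [v_1,v_3], [v_1,v_4], [v_2,v_3], [v_2,v_4], [v_3,v_4]
  2-simplices (5): [v_0,v_1,v_3], [v_0,v_2,v_3], [v_0,v_2,v_4], [v_1,v_2,v_4], [v_1,v_3,v_4]

so the chain groups are C_0 ≅ Z^5, C_1 ≅ Z^10, C_2 ≅ Z^5.

∂_1: C_1 → C_0 sends each edge [p,q] (with p < q) to q − p. For instance
  ∂[v_2,v_3] = [v_3] − [v_2].
This gives a 5×10 integer matrix of rank 4; reducing to Smith normal form yields diagonal entries (1,1,1,1).

∂_2: C_2 → C_1 maps a triangle to the signed sum of its edges. For instance
  ∂[v_0,v_2,v_4] = [v_2,v_4] − [v_0,v_4] + [v_0,v_2],
  ∂[v_0,v_1,v_3] = [v_1,v_3] − [v_0,v_3] + [v_0,v_1].
The resulting 10×5 matrix has rank 5, and its Smith normal form has invariant factors (1,1,1,1,1).

From H_k ≅ ker(∂_k) / im(∂_{k+1}) we obtain:

  H_2: rank ker ∂_2 − rank ∂_3 = (5 − 5) − 0 = 0, and there is no ∂_3, so H_2 = 0.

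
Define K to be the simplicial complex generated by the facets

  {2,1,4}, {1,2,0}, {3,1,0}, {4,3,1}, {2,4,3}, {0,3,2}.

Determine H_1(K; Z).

H_1 ≅ 0.

Order the vertices as 0 < 1 < 2 < 3 < 4. Listing each simplex with vertices in this order, K has dimension 2 with simplices:

  0-simplices (5): [0], [1], [2], [3], [4]
  1-simplices (9): [0,1], [0,2], [0,3], [1,2], [1,3], [1,4], [2,3], [2,4], [3,4]
  2-simplices (6): [0,1,2], [0,1,3], [0,2,3], [1,2,4], [1,3,4], [2,3,4]

so the chain groups are C_0 ≅ Z^5, C_1 ≅ Z^9, C_2 ≅ Z^6.

∂_1: C_1 → C_0 is given by ∂[p,q] = [q] − [p]. For instance
  ∂[0,1] = [1] − [0].
This gives a 5×9 integer matrix of rank 4; reducing to Smith normal form yields diagonal entries (1,1,1,1).

Boundary ∂_2: C_2 → C_1 sends each 2-simplex [p,q,r] to [q,r] − [p,r] + [p,q]. For instance
  ∂[2,3,4] = [3,4] − [2,4] + [2,3],
  ∂[0,2,3] = [2,3] − [0,3] + [0,2].
The resulting 9×6 matrix has rank 5, and its Smith normal form has invariant factors (1,1,1,1,1).

From H_k ≅ ker(∂_k) / im(∂_{k+1}) we obtain:

  H_1: rank ker ∂_1 − rank ∂_2 = (9 − 4) − 5 = 0, and the invariant factors of ∂_2 are all 1, so H_1 = 0.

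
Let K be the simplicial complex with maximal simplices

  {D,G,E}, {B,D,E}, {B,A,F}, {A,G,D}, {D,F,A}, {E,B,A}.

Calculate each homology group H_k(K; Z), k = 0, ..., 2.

H_0 = Z,  H_1 = Z,  H_2 = 0.

We work with the vertex ordering A < B < D < E < F < G. The simplices of K, each written with vertices in increasing order, are:

  0-simplices (6): A, B, D, E, F, G
  1-simplices (12): AB, AD, AE, AF, AG, BD, BE, BF, DE, DF, DG, EG
  2-simplices (6): ABE, ABF, ADF, ADG, BDE, DEG

so the chain groups are C_0 ≅ Z^6, C_1 ≅ Z^12, C_2 ≅ Z^6.

∂_1: C_1 → C_0 maps an edge to its endpoints' difference, ∂[p,q] = q − p. For instance
  ∂BF = F − B.
The 6×12 boundary matrix has rank 5 and Smith normal form diag(1,1,1,1,1).

Boundary ∂_2: C_2 → C_1 sends each 2-simplex [p,q,r] to [q,r] − [p,r] + [p,q]. For instance
  ∂ADF = DF − AF + AD,
  ∂ADG = DG − AG + AD.
As a 12×6 matrix over Z this has rank 6, with invariant factors (1,1,1,1,1,1).

Now H_k = ker ∂_k / im ∂_{k+1}, so:

  H_0: rank C_0 − rank ∂_1 = 6 − 5 = 1, and the invariant factors of ∂_1 are all 1, so H_0 = Z.
  H_1: rank ker ∂_1 − rank ∂_2 = (12 − 5) − 6 = 1, and the invariant factors of ∂_2 are all 1, so H_1 = Z.
  H_2: rank ker ∂_2 − rank ∂_3 = (6 − 6) − 0 = 0, and there is no ∂_3, so H_2 = 0.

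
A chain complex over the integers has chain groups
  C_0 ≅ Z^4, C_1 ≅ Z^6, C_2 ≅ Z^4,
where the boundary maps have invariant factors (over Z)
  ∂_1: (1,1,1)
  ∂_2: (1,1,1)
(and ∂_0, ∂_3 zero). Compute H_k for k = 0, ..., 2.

H_0: b_0 = 4 − 0 − 3 = 1; torsion from ∂_1 factors > 1: none. So H_0 ≅ Z.
H_1: b_1 = 6 − 3 − 3 = 0; torsion from ∂_2 factors > 1: none. So H_1 ≅ 0.
H_2: b_2 = 4 − 3 − 0 = 1; torsion from ∂_3 factors > 1: none. So H_2 ≅ Z.

H_0 ≅ Z,  H_1 = 0,  H_2 ≅ Z.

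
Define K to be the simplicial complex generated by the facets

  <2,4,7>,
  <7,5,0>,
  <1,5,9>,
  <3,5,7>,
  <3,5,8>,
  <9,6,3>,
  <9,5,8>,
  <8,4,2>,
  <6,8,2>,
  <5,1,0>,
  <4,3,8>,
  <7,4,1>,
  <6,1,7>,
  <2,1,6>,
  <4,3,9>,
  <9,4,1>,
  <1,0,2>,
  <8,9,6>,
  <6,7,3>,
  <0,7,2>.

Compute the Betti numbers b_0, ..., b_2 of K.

K has 10 vertices, 30 edges, 20 triangles.
rank ∂_0 = 0, rank ∂_1 = 9 ⇒ b_0 = 10 − 0 − 9 = 1; all invariant factors of ∂_1 are 1 so no torsion. So H_0 ≅ Z.
rank ∂_1 = 9, rank ∂_2 = 20 ⇒ b_1 = 30 − 9 − 20 = 1; ∂_2 has invariant factor(s) [2] giving torsion. So H_1 ≅ Z ⊕ Z/2.
rank ∂_2 = 20, rank ∂_3 = 0 ⇒ b_2 = 20 − 20 − 0 = 0. So H_2 ≅ 0.

b_0 = 1, b_1 = 1, b_2 = 0.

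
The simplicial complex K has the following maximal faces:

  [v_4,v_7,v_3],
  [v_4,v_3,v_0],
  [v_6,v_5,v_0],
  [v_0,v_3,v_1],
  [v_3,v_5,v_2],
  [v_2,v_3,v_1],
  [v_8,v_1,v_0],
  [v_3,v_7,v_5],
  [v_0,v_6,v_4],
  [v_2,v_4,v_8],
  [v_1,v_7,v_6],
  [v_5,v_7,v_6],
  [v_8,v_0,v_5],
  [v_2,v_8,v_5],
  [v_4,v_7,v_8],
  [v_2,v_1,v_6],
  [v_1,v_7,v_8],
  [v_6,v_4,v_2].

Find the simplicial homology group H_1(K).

H_1 = Z^2.

Order the vertices as v_0 < v_1 < v_2 < v_3 < v_4 < v_5 < v_6 < v_7 < v_8. Listing each simplex with vertices in this order, K has dimension 2 with simplices:

  0-simplices (9): [v_0], [v_1], [v_2], [v_3], [v_4], [v_5], [v_6], [v_7], [v_8]
  1-simplices (27): (27 of them)
  2-simplices (18): (18 of them)

giving chain groups C_0 ≅ Z^9, C_1 ≅ Z^27, C_2 ≅ Z^18.

The boundary map ∂_1: C_1 → C_0 sends each edge [p,q] (with p < q) to q − p. For instance
  ∂[v_3,v_4] = [v_4] − [v_3].
As a 9×27 matrix over Z this has rank 8, with invariant factors (1,1,1,1,1,1,1,1).

∂_2: C_2 → C_1 maps a triangle to the signed sum of its edges. For instance
  ∂[v_2,v_4,v_6] = [v_4,v_6] − [v_2,v_6] + [v_2,v_4],
  ∂[v_0,v_5,v_6] = [v_5,v_6] − [v_0,v_6] + [v_0,v_5].
As a 27×18 matrix over Z this has rank 17, with invariant factors (1,1,1,1,1,1,1,1,1,1,1,1,1,1,1,1,1).

Reading off H_k = ker ∂_k / im ∂_{k+1}:

  H_1: rank ker ∂_1 − rank ∂_2 = (27 − 8) − 17 = 2, and the invariant factors of ∂_2 are all 1, so H_1 ≅ Z^2.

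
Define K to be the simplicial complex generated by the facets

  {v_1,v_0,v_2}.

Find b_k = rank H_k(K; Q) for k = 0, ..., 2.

b_0 = 1, b_1 = 0, b_2 = 0.

We work with the vertex ordering v_0 < v_1 < v_2. The simplices of K, each written with vertices in increasing order, are:

  0-simplices (3): [v_0], [v_1], [v_2]
  1-simplices (3): [v_0,v_1], [v_0,v_2], [v_1,v_2]
  2-simplices (1): [v_0,v_1,v_2]

giving chain groups C_0 ≅ Z^3, C_1 ≅ Z^3, C_2 ≅ Z^1.

Boundary ∂_1: C_1 → C_0 is given by ∂[p,q] = [q] − [p]. For instance
  ∂[v_0,v_2] = [v_2] − [v_0].
This gives a 3×3 integer matrix of rank 2; reducing to Smith normal form yields diagonal entries (1,1).

∂_2: C_2 → C_1 sends each 2-simplex [p,q,r] to [q,r] − [p,r] + [p,q]. For instance
  ∂[v_0,v_1,v_2] = [v_1,v_2] − [v_0,v_2] + [v_0,v_1].
This gives a 3×1 integer matrix of rank 1; reducing to Smith normal form yields diagonal entries (1).

Now H_k = ker ∂_k / im ∂_{k+1}, so:

  H_0: rank C_0 − rank ∂_1 = 3 − 2 = 1, and the invariant factors of ∂_1 are all 1, so H_0 ≅ Z.
  H_1: rank ker ∂_1 − rank ∂_2 = (3 − 2) − 1 = 0, and the invariant factors of ∂_2 are all 1, so H_1 ≅ 0.
  H_2: rank ker ∂_2 − rank ∂_3 = (1 − 1) − 0 = 0, and there is no ∂_3, so H_2 ≅ 0.

(K is a triangulation of the 2-simplex.)

Hence the Betti numbers are b_0 = 1, b_1 = 0, b_2 = 0.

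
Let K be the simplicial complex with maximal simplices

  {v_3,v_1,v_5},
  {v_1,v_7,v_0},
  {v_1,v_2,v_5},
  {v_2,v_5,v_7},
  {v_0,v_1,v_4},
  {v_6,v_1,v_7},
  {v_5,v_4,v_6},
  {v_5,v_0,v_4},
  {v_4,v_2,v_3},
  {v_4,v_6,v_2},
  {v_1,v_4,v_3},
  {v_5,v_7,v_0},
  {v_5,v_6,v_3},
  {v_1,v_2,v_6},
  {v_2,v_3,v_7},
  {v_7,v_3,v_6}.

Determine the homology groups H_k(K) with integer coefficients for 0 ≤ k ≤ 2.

H_0 = Z,  H_1 = Z^2,  H_2 = Z.

Take the total order v_0 < v_1 < v_2 < v_3 < v_4 < v_5 < v_6 < v_7 on the vertex set. Then K (dimension 2) consists of the simplices:

  0-simplices (8): [v_0], [v_1], [v_2], [v_3], [v_4], [v_5], [v_6], [v_7]
  1-simplices (24): (24 of them)
  2-simplices (16): (16 of them)

Hence C_0 ≅ Z^8, C_1 ≅ Z^24, C_2 ≅ Z^16.

∂_1: C_1 → C_0 maps an edge to its endpoints' difference, ∂[p,q] = q − p. For instance
  ∂[v_0,v_5] = [v_5] − [v_0].
This gives a 8×24 integer matrix of rank 7; reducing to Smith normal form yields diagonal entries (1,1,1,1,1,1,1).

The boundary map ∂_2: C_2 → C_1 sends each 2-simplex [p,q,r] to [q,r] − [p,r] + [p,q]. For instance
  ∂[v_2,v_5,v_7] = [v_5,v_7] − [v_2,v_7] + [v_2,v_5],
  ∂[v_0,v_1,v_7] = [v_1,v_7] − [v_0,v_7] + [v_0,v_1].
As a 24×16 matrix over Z this has rank 15, with invariant factors (1,1,1,1,1,1,1,1,1,1,1,1,1,1,1).

Reading off H_k = ker ∂_k / im ∂_{k+1}:

  H_0: rank C_0 − rank ∂_1 = 8 − 7 = 1, and the invariant factors of ∂_1 are all 1, so H_0 ≅ Z.
  H_1: rank ker ∂_1 − rank ∂_2 = (24 − 7) − 15 = 2, and the invariant factors of ∂_2 are all 1, so H_1 ≅ Z^2.
  H_2: rank ker ∂_2 − rank ∂_3 = (16 − 15) − 0 = 1, and there is no ∂_3, so H_2 ≅ Z.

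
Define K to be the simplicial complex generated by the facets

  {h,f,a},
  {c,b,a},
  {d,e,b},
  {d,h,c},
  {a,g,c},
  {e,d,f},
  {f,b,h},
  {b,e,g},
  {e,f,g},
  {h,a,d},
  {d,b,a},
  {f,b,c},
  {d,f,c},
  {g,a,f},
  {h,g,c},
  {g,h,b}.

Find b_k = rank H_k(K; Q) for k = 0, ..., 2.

Order the vertices as a < b < c < d < e < f < g < h. Listing each simplex with vertices in this order, K has dimension 2 with simplices:

  0-simplices (8): a, b, c, d, e, f, g, h
  1-simplices (24): ab, ac, ad, af, ag, ah, bc, bd, be, bf, bg, bh, cd, cf, cg, ch, de, df, dh, ef, eg, fg, fh, gh
  2-simplices (16): abc, abd, acg, adh, afg, afh, bcf, bde, beg, bfh, bgh, cdf, cdh, cgh, def, efg

so the chain groups are C_0 ≅ Z^8, C_1 ≅ Z^24, C_2 ≅ Z^16.

The boundary map ∂_1: C_1 → C_0 is given by ∂[p,q] = [q] − [p]. For instance
  ∂ag = g − a.
The resulting 8×24 matrix has rank 7, and its Smith normal form has invariant factors (1,1,1,1,1,1,1).

Boundary ∂_2: C_2 → C_1 maps a triangle to the signed sum of its edges. For instance
  ∂afh = fh − ah + af,
  ∂bgh = gh − bh + bg.
As a 24×16 matrix over Z this has rank 15, with invariant factors (1,1,1,1,1,1,1,1,1,1,1,1,1,1,1).

Reading off H_k = ker ∂_k / im ∂_{k+1}:

  H_0: rank C_0 − rank ∂_1 = 8 − 7 = 1, and the invariant factors of ∂_1 are all 1, so H_0 = Z.
  H_1: rank ker ∂_1 − rank ∂_2 = (24 − 7) − 15 = 2, and the invariant factors of ∂_2 are all 1, so H_1 = Z^2.
  H_2: rank ker ∂_2 − rank ∂_3 = (16 − 15) − 0 = 1, and there is no ∂_3, so H_2 = Z.

Hence the Betti numbers are b_0 = 1, b_1 = 2, b_2 = 1.

b_0 = 1, b_1 = 2, b_2 = 1.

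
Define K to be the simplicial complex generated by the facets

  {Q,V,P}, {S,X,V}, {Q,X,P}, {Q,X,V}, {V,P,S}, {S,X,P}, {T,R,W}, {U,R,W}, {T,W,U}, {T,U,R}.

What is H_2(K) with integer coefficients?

H_2 ≅ Z^2.

Order the vertices as P < Q < R < S < T < U < V < W < X. Listing each simplex with vertices in this order, K has dimension 2 with simplices:

  0-simplices (9): P, Q, R, S, T, U, V, W, X
  1-simplices (15): PQ, PS, PV, PX, QV, QX, RT, RU, RW, SV, SX, TU, TW, UW, VX
  2-simplices (10): PQV, PQX, PSV, PSX, QVX, RTU, RTW, RUW, SVX, TUW

so the chain groups are C_0 ≅ Z^9, C_1 ≅ Z^15, C_2 ≅ Z^10.

Boundary ∂_1: C_1 → C_0 is given by ∂[p,q] = [q] − [p].
The resulting 9×15 matrix has rank 7, and its Smith normal form has invariant factors (1,1,1,1,1,1,1).

∂_2: C_2 → C_1 maps a triangle to the signed sum of its edges. For instance
  ∂PSX = SX − PX + PS,
  ∂RTU = TU − RU + RT.
This gives a 15×10 integer matrix of rank 8; reducing to Smith normal form yields diagonal entries (1,1,1,1,1,1,1,1).

Reading off H_k = ker ∂_k / im ∂_{k+1}:

  H_2: rank ker ∂_2 − rank ∂_3 = (10 − 8) − 0 = 2, and there is no ∂_3, so H_2 = Z^2.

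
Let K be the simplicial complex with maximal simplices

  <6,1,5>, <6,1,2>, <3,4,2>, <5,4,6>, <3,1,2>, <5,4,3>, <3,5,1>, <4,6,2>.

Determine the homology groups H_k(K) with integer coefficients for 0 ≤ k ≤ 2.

H_0 ≅ Z,  H_1 = 0,  H_2 ≅ Z.

Fix the vertex order 1 < 2 < 3 < 4 < 5 < 6 and write every simplex with vertices in increasing order. Then dim K = 2 and the simplices of K are:

  0-simplices (6): [1], [2], [3], [4], [5], [6]
  1-simplices (12): [1,2], [1,3], [1,5], [1,6], [2,3], [2,4], [2,6], [3,4], [3,5], [4,5], [4,6], [5,6]
  2-simplices (8): [1,2,3], [1,2,6], [1,3,5], [1,5,6], [2,3,4], [2,4,6], [3,4,5], [4,5,6]

Hence C_0 ≅ Z^6, C_1 ≅ Z^12, C_2 ≅ Z^8.

The boundary map ∂_1: C_1 → C_0 is given by ∂[p,q] = [q] − [p]. For instance
  ∂[1,6] = [6] − [1].
As a 6×12 matrix over Z this has rank 5, with invariant factors (1,1,1,1,1).

∂_2: C_2 → C_1 maps a triangle to the signed sum of its edges. For instance
  ∂[3,4,5] = [4,5] − [3,5] + [3,4],
  ∂[1,3,5] = [3,5] − [1,5] + [1,3].
The 12×8 boundary matrix has rank 7 and Smith normal form diag(1,1,1,1,1,1,1).

Now H_k = ker ∂_k / im ∂_{k+1}, so:

  H_0: rank C_0 − rank ∂_1 = 6 − 5 = 1, and the invariant factors of ∂_1 are all 1, so H_0 ≅ Z.
  H_1: rank ker ∂_1 − rank ∂_2 = (12 − 5) − 7 = 0, and the invariant factors of ∂_2 are all 1, so H_1 ≅ 0.
  H_2: rank ker ∂_2 − rank ∂_3 = (8 − 7) − 0 = 1, and there is no ∂_3, so H_2 ≅ Z.

As a check, the Euler characteristic is 6 − 12 + 8 = 2, which agrees with 1 − 0 + 1 = 2.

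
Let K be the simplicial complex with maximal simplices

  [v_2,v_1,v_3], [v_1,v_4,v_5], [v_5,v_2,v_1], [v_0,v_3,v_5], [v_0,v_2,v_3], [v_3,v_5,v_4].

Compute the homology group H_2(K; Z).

H_2 = 0.

Take the total order v_0 < v_1 < v_2 < v_3 < v_4 < v_5 on the vertex set. Then K (dimension 2) consists of the simplices:

  0-simplices (6): [v_0], [v_1], [v_2], [v_3], [v_4], [v_5]
  1-simplices (12): [v_0,v_2], [v_0,v_3], [v_0,v_5], [v_1,v_2], [v_1,v_3], [v_1,v_4], [v_1,v_5], [v_2,v_3], [v_2,v_5], [v_3,v_4], [v_3,v_5], [v_4,v_5]
  2-simplices (6): [v_0,v_2,v_3], [v_0,v_3,v_5], [v_1,v_2,v_3], [v_1,v_2,v_5], [v_1,v_4,v_5], [v_3,v_4,v_5]

so the chain groups are C_0 ≅ Z^6, C_1 ≅ Z^12, C_2 ≅ Z^6.

Boundary ∂_1: C_1 → C_0 maps an edge to its endpoints' difference, ∂[p,q] = q − p.
As a 6×12 matrix over Z this has rank 5, with invariant factors (1,1,1,1,1).

Boundary ∂_2: C_2 → C_1 sends each 2-simplex [p,q,r] to [q,r] − [p,r] + [p,q]. For instance
  ∂[v_0,v_3,v_5] = [v_3,v_5] − [v_0,v_5] + [v_0,v_3],
  ∂[v_1,v_2,v_5] = [v_2,v_5] − [v_1,v_5] + [v_1,v_2].
The 12×6 boundary matrix has rank 6 and Smith normal form diag(1,1,1,1,1,1).

From H_k ≅ ker(∂_k) / im(∂_{k+1}) we obtain:

  H_2: rank ker ∂_2 − rank ∂_3 = (6 − 6) − 0 = 0, and there is no ∂_3, so H_2 ≅ 0.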